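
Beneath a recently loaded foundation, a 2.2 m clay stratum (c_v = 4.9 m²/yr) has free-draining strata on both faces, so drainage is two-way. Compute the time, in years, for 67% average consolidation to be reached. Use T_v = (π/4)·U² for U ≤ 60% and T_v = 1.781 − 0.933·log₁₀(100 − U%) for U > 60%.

t ≈ 0.0899 years

Drainage path length: H_d = H/2 = 1.1 m (double drainage).
U > 60%: T_v = 1.781 − 0.933·log₁₀(100 − 67) = 0.36423.
t = T_v·H_d²/c_v = 0.36423×1.1²/4.9 = 0.08994 years.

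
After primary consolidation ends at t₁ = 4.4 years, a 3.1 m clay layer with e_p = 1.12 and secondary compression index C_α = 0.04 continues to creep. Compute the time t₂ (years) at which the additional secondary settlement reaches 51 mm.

t₂ ≈ 32.8 years

S_s = C_α·H/(1+e_p)·log₁₀(t₂/t₁) ⇒ log₁₀(t₂/t₁) = S_s·(1+e_p)/(C_α·H).
log₁₀(t₂/t₁) = 0.051 × (1+1.12) / (0.04×3.1) = 0.8719
t₂ = t₁ × 10^0.8719 = 4.4 × 7.446 = 32.76 years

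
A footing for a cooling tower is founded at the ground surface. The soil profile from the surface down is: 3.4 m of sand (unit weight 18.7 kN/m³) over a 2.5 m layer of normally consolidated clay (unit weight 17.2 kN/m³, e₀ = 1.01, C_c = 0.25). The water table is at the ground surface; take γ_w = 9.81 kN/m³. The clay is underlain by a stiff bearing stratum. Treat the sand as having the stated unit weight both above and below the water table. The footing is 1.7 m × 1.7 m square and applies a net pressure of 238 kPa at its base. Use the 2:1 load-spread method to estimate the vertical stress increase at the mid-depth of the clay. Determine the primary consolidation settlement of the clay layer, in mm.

Mid-depth of clay below the ground surface: z = 3.4 + 2.5/2 = 4.65 m.
Total vertical stress at mid-clay: σ_v = 18.7×3.4 + 17.2×1.25 = 85.08 kPa.
Pore pressure: u = 9.81×(4.65 − 0) = 45.617 kPa.
Initial effective stress: σ'_0 = σ_v − u = 85.08 − 45.617 = 39.463 kPa.
Stress increase at mid-clay by the 2:1 spreading method:
Δσ = qBL/((B+z)(L+z)) = 238×1.7×1.7/((1.7+4.65)(1.7+4.65)) = 17.058 kPa
Final effective stress: σ'_f = σ'_0 + Δσ = 39.463 + 17.058 = 56.521 kPa.
Normally consolidated clay, so the full stress increment lies on the virgin compression line:
S_c = C_c·H/(1+e₀)·log₁₀(σ'_f/σ'_0) = 0.25×2.5/(1+1.01)×log₁₀(56.521/39.463)
    = 0.31095 × 0.15602 = 0.04851 m

S_c ≈ 48.5 mm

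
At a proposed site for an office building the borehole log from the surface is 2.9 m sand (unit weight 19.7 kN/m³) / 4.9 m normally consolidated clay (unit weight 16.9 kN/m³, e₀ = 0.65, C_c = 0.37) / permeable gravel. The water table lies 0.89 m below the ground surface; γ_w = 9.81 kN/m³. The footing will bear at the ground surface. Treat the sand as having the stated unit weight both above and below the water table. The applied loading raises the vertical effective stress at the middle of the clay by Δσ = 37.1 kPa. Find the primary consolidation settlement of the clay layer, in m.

Mid-depth of clay below the ground surface: z = 2.9 + 4.9/2 = 5.35 m.
Total vertical stress at mid-clay: σ_v = 19.7×2.9 + 16.9×2.45 = 98.535 kPa.
Pore pressure: u = 9.81×(5.35 − 0.89) = 43.753 kPa.
Initial effective stress: σ'_0 = σ_v − u = 98.535 − 43.753 = 54.782 kPa.
Final effective stress: σ'_f = σ'_0 + Δσ = 54.782 + 37.1 = 91.882 kPa.
Normally consolidated clay, so the full stress increment lies on the virgin compression line:
S_c = C_c·H/(1+e₀)·log₁₀(σ'_f/σ'_0) = 0.37×4.9/(1+0.65)×log₁₀(91.882/54.782)
    = 1.0988 × 0.22459 = 0.2468 m

S_c ≈ 0.247 m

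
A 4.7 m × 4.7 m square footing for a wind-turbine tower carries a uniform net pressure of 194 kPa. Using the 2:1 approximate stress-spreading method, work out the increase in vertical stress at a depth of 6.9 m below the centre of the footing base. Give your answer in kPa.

Δσ_z ≈ 31.8 kPa

By the 2:1 method the load spreads at 1 horizontal : 2 vertical, so at depth z the loaded area has grown by z in each plan dimension:
Δσ = qBL/((B+z)(L+z)) = 194×4.7×4.7/((4.7+6.9)(4.7+6.9)) = 31.848 kPa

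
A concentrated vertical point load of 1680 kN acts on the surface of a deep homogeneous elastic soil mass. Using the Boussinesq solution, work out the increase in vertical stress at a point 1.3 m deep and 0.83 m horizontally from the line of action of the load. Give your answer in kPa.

Δσ_z ≈ 202 kPa

Boussinesq vertical stress below a point load on an elastic half-space:
Δσ_z = 3P/(2πz²) · [1 + (r/z)²]^(−5/2)
r/z = 0.83/1.3 = 0.63846; [1+(r/z)²]^(−5/2) = 0.42538.
Δσ_z = 3×1680/(2π×1.3²) × 0.42538 = 474.64 × 0.42538 = 201.9 kPa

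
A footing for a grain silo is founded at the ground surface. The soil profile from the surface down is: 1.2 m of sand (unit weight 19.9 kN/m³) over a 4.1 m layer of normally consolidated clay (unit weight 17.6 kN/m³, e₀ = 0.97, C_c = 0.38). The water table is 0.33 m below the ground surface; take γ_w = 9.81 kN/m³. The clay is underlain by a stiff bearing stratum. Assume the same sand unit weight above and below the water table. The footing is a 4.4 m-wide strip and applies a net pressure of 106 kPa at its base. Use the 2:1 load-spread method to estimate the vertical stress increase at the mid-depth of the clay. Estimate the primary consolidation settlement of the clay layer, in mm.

S_c ≈ 371 mm

Mid-depth of clay below the ground surface: z = 1.2 + 4.1/2 = 3.25 m.
Total vertical stress at mid-clay: σ_v = 19.9×1.2 + 17.6×2.05 = 59.96 kPa.
Pore pressure: u = 9.81×(3.25 − 0.33) = 28.645 kPa.
Initial effective stress: σ'_0 = σ_v − u = 59.96 − 28.645 = 31.315 kPa.
Stress increase at mid-clay by the 2:1 spreading method:
Δσ = qB/(B+z) = 106×4.4/(4.4+3.25) = 60.967 kPa
Final effective stress: σ'_f = σ'_0 + Δσ = 31.315 + 60.967 = 92.282 kPa.
Normally consolidated clay, so the full stress increment lies on the virgin compression line:
S_c = C_c·H/(1+e₀)·log₁₀(σ'_f/σ'_0) = 0.38×4.1/(1+0.97)×log₁₀(92.282/31.315)
    = 0.79086 × 0.46936 = 0.3712 m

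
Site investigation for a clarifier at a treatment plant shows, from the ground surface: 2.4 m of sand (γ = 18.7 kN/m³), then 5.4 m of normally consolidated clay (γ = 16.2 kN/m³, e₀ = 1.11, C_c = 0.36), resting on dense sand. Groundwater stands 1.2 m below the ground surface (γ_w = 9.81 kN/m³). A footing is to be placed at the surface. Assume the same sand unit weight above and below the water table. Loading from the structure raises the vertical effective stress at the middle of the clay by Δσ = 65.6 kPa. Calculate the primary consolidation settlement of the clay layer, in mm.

Mid-depth of clay below the ground surface: z = 2.4 + 5.4/2 = 5.1 m.
Total vertical stress at mid-clay: σ_v = 18.7×2.4 + 16.2×2.7 = 88.62 kPa.
Pore pressure: u = 9.81×(5.1 − 1.2) = 38.259 kPa.
Initial effective stress: σ'_0 = σ_v − u = 88.62 − 38.259 = 50.361 kPa.
Final effective stress: σ'_f = σ'_0 + Δσ = 50.361 + 65.6 = 115.96 kPa.
Normally consolidated clay, so the full stress increment lies on the virgin compression line:
S_c = C_c·H/(1+e₀)·log₁₀(σ'_f/σ'_0) = 0.36×5.4/(1+1.11)×log₁₀(115.96/50.361)
    = 0.92133 × 0.36221 = 0.3337 m

S_c ≈ 334 mm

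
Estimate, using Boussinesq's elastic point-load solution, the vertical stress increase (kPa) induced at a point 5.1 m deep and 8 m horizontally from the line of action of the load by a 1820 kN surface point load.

Δσ_z ≈ 1.5 kPa

Boussinesq vertical stress below a point load on an elastic half-space:
Δσ_z = 3P/(2πz²) · [1 + (r/z)²]^(−5/2)
r/z = 8/5.1 = 1.5686; [1+(r/z)²]^(−5/2) = 0.044887.
Δσ_z = 3×1820/(2π×5.1²) × 0.044887 = 33.41 × 0.044887 = 1.5 kPa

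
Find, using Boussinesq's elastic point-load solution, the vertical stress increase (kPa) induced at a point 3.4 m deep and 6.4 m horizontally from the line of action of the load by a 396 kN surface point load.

Boussinesq vertical stress below a point load on an elastic half-space:
Δσ_z = 3P/(2πz²) · [1 + (r/z)²]^(−5/2)
r/z = 6.4/3.4 = 1.8824; [1+(r/z)²]^(−5/2) = 0.022729.
Δσ_z = 3×396/(2π×3.4²) × 0.022729 = 16.356 × 0.022729 = 0.3718 kPa

Δσ_z ≈ 0.372 kPa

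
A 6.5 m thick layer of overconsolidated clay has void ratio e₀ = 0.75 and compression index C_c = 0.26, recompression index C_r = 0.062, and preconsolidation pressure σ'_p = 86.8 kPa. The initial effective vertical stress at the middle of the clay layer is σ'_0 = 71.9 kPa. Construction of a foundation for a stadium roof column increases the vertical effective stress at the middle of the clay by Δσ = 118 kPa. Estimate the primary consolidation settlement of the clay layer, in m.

Final effective stress: σ'_f = 71.9 + 118 = 189.9 kPa.
σ'_f = 189.9 > σ'_p = 86.8 kPa, so the stress path crosses the preconsolidation pressure — recompression up to σ'_p, then virgin compression beyond:
S_c = H/(1+e₀)·[C_r·log₁₀(σ'_p/σ'_0) + C_c·log₁₀(σ'_f/σ'_p)]
    = 6.5/1.75 × [0.062×log₁₀(86.8/71.9) + 0.26×log₁₀(189.9/86.8)]
    = 3.7143 × [0.005071 + 0.088401] = 0.3472 m

S_c ≈ 0.347 m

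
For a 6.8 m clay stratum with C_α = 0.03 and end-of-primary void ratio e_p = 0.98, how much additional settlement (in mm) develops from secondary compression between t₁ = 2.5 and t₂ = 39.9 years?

Secondary compression: S_s = C_α·H/(1+e_p)·log₁₀(t₂/t₁)
S_s = 0.03×6.8/(1+0.98)×log₁₀(39.9/2.5)
    = 0.103 × 1.203 = 0.1239 m

S_s ≈ 124 mm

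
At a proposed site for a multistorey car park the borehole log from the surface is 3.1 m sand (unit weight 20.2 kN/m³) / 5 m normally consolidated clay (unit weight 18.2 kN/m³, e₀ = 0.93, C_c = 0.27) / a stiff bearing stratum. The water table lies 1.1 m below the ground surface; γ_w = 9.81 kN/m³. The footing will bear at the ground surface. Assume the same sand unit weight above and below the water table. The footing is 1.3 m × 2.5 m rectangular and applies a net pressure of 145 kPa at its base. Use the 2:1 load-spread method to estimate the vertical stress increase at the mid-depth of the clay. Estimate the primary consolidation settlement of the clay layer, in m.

Mid-depth of clay below the ground surface: z = 3.1 + 5/2 = 5.6 m.
Total vertical stress at mid-clay: σ_v = 20.2×3.1 + 18.2×2.5 = 108.12 kPa.
Pore pressure: u = 9.81×(5.6 − 1.1) = 44.145 kPa.
Initial effective stress: σ'_0 = σ_v − u = 108.12 − 44.145 = 63.975 kPa.
Stress increase at mid-clay by the 2:1 spreading method:
Δσ = qBL/((B+z)(L+z)) = 145×1.3×2.5/((1.3+5.6)(2.5+5.6)) = 8.4317 kPa
Final effective stress: σ'_f = σ'_0 + Δσ = 63.975 + 8.4317 = 72.407 kPa.
Normally consolidated clay, so the full stress increment lies on the virgin compression line:
S_c = C_c·H/(1+e₀)·log₁₀(σ'_f/σ'_0) = 0.27×5/(1+0.93)×log₁₀(72.407/63.975)
    = 0.69948 × 0.05377 = 0.03761 m

S_c ≈ 0.0376 m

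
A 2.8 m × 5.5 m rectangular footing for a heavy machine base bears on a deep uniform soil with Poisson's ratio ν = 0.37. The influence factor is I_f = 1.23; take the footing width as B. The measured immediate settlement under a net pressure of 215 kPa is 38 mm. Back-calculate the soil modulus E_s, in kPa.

E_s ≈ 16800 kPa

S_e = q·B·(1−ν²)/E_s · I_f  ⇒  E_s = q·B·(1−ν²)·I_f / S_e.
E_s = 215 × 2.8 × 0.8631 × 1.23 / 0.038 = 16820 kPa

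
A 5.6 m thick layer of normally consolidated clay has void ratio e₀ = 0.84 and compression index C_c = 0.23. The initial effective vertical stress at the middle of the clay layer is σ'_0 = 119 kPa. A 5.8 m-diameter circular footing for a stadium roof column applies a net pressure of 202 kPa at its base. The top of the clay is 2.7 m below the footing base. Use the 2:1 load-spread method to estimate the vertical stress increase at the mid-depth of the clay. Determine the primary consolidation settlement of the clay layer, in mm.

Mid-depth of clay below the footing base: z = 2.7 + 5.6/2 = 5.5 m.
Stress increase at mid-clay by the 2:1 spreading method:
Δσ ≈ qD²/(D+z)² = 202×5.8²/(5.8+5.5)² = 53.217 kPa
Final effective stress: σ'_f = σ'_0 + Δσ = 119 + 53.217 = 172.22 kPa.
Normally consolidated clay, so the full stress increment lies on the virgin compression line:
S_c = C_c·H/(1+e₀)·log₁₀(σ'_f/σ'_0) = 0.23×5.6/(1+0.84)×log₁₀(172.22/119)
    = 0.7 × 0.16054 = 0.1124 m

S_c ≈ 112 mm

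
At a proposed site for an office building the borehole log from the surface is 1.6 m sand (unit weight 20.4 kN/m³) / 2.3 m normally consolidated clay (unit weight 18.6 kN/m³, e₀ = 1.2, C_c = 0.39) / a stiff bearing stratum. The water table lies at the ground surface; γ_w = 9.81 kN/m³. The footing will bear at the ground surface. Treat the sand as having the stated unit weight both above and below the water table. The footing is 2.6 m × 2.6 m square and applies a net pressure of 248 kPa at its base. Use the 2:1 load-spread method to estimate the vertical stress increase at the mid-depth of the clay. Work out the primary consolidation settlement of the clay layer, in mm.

Mid-depth of clay below the ground surface: z = 1.6 + 2.3/2 = 2.75 m.
Total vertical stress at mid-clay: σ_v = 20.4×1.6 + 18.6×1.15 = 54.03 kPa.
Pore pressure: u = 9.81×(2.75 − 0) = 26.978 kPa.
Initial effective stress: σ'_0 = σ_v − u = 54.03 − 26.978 = 27.052 kPa.
Stress increase at mid-clay by the 2:1 spreading method:
Δσ = qBL/((B+z)(L+z)) = 248×2.6×2.6/((2.6+2.75)(2.6+2.75)) = 58.572 kPa
Final effective stress: σ'_f = σ'_0 + Δσ = 27.052 + 58.572 = 85.624 kPa.
Normally consolidated clay, so the full stress increment lies on the virgin compression line:
S_c = C_c·H/(1+e₀)·log₁₀(σ'_f/σ'_0) = 0.39×2.3/(1+1.2)×log₁₀(85.624/27.052)
    = 0.40773 × 0.5004 = 0.204 m

S_c ≈ 204 mm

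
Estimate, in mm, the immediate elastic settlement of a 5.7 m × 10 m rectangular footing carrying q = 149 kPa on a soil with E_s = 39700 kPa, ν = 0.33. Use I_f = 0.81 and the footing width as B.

Immediate (elastic) settlement: S_e = q·B·(1−ν²)/E_s · I_f.
S_e = 149 × 5.7 × (1 − 0.33²) / 39700 × 0.81
    = 149 × 5.7 × 0.8911 / 39700 × 0.81
    = 0.01544 m = 15.44 mm

S_e ≈ 15.4 mm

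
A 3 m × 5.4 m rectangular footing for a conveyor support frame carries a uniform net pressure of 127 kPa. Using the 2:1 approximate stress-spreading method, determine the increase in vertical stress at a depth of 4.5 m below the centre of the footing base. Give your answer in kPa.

By the 2:1 method the load spreads at 1 horizontal : 2 vertical, so at depth z the loaded area has grown by z in each plan dimension:
Δσ = qBL/((B+z)(L+z)) = 127×3×5.4/((3+4.5)(5.4+4.5)) = 27.709 kPa

Δσ_z ≈ 27.7 kPa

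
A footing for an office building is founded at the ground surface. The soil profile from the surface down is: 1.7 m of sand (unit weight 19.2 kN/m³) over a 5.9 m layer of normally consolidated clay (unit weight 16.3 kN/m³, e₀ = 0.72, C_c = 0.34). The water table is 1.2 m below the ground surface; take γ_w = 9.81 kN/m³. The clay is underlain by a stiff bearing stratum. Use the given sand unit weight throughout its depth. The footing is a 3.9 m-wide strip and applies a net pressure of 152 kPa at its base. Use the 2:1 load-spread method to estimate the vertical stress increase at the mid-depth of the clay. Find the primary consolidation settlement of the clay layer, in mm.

Mid-depth of clay below the ground surface: z = 1.7 + 5.9/2 = 4.65 m.
Total vertical stress at mid-clay: σ_v = 19.2×1.7 + 16.3×2.95 = 80.725 kPa.
Pore pressure: u = 9.81×(4.65 − 1.2) = 33.845 kPa.
Initial effective stress: σ'_0 = σ_v − u = 80.725 − 33.845 = 46.88 kPa.
Stress increase at mid-clay by the 2:1 spreading method:
Δσ = qB/(B+z) = 152×3.9/(3.9+4.65) = 69.333 kPa
Final effective stress: σ'_f = σ'_0 + Δσ = 46.88 + 69.333 = 116.21 kPa.
Normally consolidated clay, so the full stress increment lies on the virgin compression line:
S_c = C_c·H/(1+e₀)·log₁₀(σ'_f/σ'_0) = 0.34×5.9/(1+0.72)×log₁₀(116.21/46.88)
    = 1.1663 × 0.39426 = 0.4598 m

S_c ≈ 460 mm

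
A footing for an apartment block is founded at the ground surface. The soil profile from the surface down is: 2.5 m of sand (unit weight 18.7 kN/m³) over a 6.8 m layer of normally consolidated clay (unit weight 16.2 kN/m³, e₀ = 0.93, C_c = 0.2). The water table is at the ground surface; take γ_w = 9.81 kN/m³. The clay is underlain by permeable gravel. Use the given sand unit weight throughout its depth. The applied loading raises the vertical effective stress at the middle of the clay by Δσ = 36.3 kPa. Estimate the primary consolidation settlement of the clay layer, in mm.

Mid-depth of clay below the ground surface: z = 2.5 + 6.8/2 = 5.9 m.
Total vertical stress at mid-clay: σ_v = 18.7×2.5 + 16.2×3.4 = 101.83 kPa.
Pore pressure: u = 9.81×(5.9 − 0) = 57.879 kPa.
Initial effective stress: σ'_0 = σ_v − u = 101.83 − 57.879 = 43.951 kPa.
Final effective stress: σ'_f = σ'_0 + Δσ = 43.951 + 36.3 = 80.251 kPa.
Normally consolidated clay, so the full stress increment lies on the virgin compression line:
S_c = C_c·H/(1+e₀)·log₁₀(σ'_f/σ'_0) = 0.2×6.8/(1+0.93)×log₁₀(80.251/43.951)
    = 0.70466 × 0.26148 = 0.1843 m

S_c ≈ 184 mm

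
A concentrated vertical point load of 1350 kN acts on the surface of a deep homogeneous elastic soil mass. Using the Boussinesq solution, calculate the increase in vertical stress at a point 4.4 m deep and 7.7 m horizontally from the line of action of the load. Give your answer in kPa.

Boussinesq vertical stress below a point load on an elastic half-space:
Δσ_z = 3P/(2πz²) · [1 + (r/z)²]^(−5/2)
r/z = 7.7/4.4 = 1.75; [1+(r/z)²]^(−5/2) = 0.030062.
Δσ_z = 3×1350/(2π×4.4²) × 0.030062 = 33.294 × 0.030062 = 1.001 kPa

Δσ_z ≈ 1 kPa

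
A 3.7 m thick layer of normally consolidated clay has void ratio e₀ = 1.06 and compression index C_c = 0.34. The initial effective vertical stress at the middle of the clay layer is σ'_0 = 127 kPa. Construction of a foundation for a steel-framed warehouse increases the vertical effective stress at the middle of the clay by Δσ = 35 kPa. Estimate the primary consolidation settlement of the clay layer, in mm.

S_c ≈ 64.6 mm

Final effective stress: σ'_f = σ'_0 + Δσ = 127 + 35 = 162 kPa.
Normally consolidated clay, so the full stress increment lies on the virgin compression line:
S_c = C_c·H/(1+e₀)·log₁₀(σ'_f/σ'_0) = 0.34×3.7/(1+1.06)×log₁₀(162/127)
    = 0.61068 × 0.10571 = 0.06455 m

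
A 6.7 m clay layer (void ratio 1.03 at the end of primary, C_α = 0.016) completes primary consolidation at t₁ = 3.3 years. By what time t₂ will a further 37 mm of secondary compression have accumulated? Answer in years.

t₂ ≈ 16.6 years

S_s = C_α·H/(1+e_p)·log₁₀(t₂/t₁) ⇒ log₁₀(t₂/t₁) = S_s·(1+e_p)/(C_α·H).
log₁₀(t₂/t₁) = 0.037 × (1+1.03) / (0.016×6.7) = 0.7007
t₂ = t₁ × 10^0.7007 = 3.3 × 5.019 = 16.56 years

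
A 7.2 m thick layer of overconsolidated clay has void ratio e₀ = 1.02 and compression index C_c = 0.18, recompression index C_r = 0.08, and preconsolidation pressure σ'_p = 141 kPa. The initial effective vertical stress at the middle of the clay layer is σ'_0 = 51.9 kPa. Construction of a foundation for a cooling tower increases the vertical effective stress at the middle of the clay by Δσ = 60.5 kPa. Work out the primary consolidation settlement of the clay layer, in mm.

Final effective stress: σ'_f = 51.9 + 60.5 = 112.4 kPa.
σ'_f = 112.4 ≤ σ'_p = 141 kPa, so the clay remains overconsolidated and only the recompression index applies:
S_c = C_r·H/(1+e₀)·log₁₀(σ'_f/σ'_0) = 0.08×7.2/2.02×log₁₀(112.4/51.9)
    = 0.28515 × 0.3356 = 0.0957 m

S_c ≈ 95.7 mm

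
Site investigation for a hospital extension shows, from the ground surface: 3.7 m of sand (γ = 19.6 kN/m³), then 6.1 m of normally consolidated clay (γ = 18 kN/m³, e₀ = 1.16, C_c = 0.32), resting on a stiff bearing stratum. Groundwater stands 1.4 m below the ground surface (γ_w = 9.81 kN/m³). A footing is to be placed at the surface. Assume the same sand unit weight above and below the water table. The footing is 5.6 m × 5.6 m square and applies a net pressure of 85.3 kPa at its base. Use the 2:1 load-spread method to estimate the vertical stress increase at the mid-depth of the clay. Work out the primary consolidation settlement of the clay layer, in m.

S_c ≈ 0.0825 m

Mid-depth of clay below the ground surface: z = 3.7 + 6.1/2 = 6.75 m.
Total vertical stress at mid-clay: σ_v = 19.6×3.7 + 18×3.05 = 127.42 kPa.
Pore pressure: u = 9.81×(6.75 − 1.4) = 52.483 kPa.
Initial effective stress: σ'_0 = σ_v − u = 127.42 − 52.483 = 74.937 kPa.
Stress increase at mid-clay by the 2:1 spreading method:
Δσ = qBL/((B+z)(L+z)) = 85.3×5.6×5.6/((5.6+6.75)(5.6+6.75)) = 17.538 kPa
Final effective stress: σ'_f = σ'_0 + Δσ = 74.937 + 17.538 = 92.475 kPa.
Normally consolidated clay, so the full stress increment lies on the virgin compression line:
S_c = C_c·H/(1+e₀)·log₁₀(σ'_f/σ'_0) = 0.32×6.1/(1+1.16)×log₁₀(92.475/74.937)
    = 0.9037 × 0.091328 = 0.08253 m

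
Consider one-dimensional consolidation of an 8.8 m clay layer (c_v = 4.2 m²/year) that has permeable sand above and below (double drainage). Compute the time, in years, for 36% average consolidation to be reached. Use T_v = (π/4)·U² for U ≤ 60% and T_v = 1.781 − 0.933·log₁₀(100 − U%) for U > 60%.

t ≈ 0.469 years

Drainage path length: H_d = H/2 = 4.4 m (double drainage).
U ≤ 60%: T_v = (π/4)·U² = (π/4)×0.36² = 0.10179.
t = T_v·H_d²/c_v = 0.10179×4.4²/4.2 = 0.4692 years.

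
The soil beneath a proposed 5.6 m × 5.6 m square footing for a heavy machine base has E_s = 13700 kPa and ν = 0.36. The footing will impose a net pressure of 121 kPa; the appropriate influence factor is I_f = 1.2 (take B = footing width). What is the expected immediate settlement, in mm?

S_e ≈ 51.7 mm

Immediate (elastic) settlement: S_e = q·B·(1−ν²)/E_s · I_f.
S_e = 121 × 5.6 × (1 − 0.36²) / 13700 × 1.2
    = 121 × 5.6 × 0.8704 / 13700 × 1.2
    = 0.05166 m = 51.66 mm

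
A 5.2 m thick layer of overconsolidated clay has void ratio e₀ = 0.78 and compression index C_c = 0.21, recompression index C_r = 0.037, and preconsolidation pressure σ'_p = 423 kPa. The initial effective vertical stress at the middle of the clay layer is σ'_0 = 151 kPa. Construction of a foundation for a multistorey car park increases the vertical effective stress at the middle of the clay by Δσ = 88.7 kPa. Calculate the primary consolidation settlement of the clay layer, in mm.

Final effective stress: σ'_f = 151 + 88.7 = 239.7 kPa.
σ'_f = 239.7 ≤ σ'_p = 423 kPa, so the clay remains overconsolidated and only the recompression index applies:
S_c = C_r·H/(1+e₀)·log₁₀(σ'_f/σ'_0) = 0.037×5.2/1.78×log₁₀(239.7/151)
    = 0.10809 × 0.20069 = 0.02169 m

S_c ≈ 21.7 mm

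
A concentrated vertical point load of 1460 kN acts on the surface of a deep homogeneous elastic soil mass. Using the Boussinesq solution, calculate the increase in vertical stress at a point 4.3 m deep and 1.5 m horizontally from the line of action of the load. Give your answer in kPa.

Δσ_z ≈ 28.3 kPa

Boussinesq vertical stress below a point load on an elastic half-space:
Δσ_z = 3P/(2πz²) · [1 + (r/z)²]^(−5/2)
r/z = 1.5/4.3 = 0.34884; [1+(r/z)²]^(−5/2) = 0.75045.
Δσ_z = 3×1460/(2π×4.3²) × 0.75045 = 37.701 × 0.75045 = 28.29 kPa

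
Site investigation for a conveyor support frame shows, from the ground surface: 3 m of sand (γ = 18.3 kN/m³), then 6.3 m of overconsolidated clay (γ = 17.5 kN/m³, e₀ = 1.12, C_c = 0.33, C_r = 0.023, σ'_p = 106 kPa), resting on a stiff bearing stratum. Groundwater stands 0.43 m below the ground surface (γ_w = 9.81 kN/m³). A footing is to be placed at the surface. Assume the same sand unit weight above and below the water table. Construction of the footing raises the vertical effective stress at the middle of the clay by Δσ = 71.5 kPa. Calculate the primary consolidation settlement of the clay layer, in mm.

Mid-depth of clay below the ground surface: z = 3 + 6.3/2 = 6.15 m.
Total vertical stress at mid-clay: σ_v = 18.3×3 + 17.5×3.15 = 110.03 kPa.
Pore pressure: u = 9.81×(6.15 − 0.43) = 56.113 kPa.
Initial effective stress: σ'_0 = σ_v − u = 110.03 − 56.113 = 53.917 kPa.
Final effective stress: σ'_f = 53.917 + 71.5 = 125.42 kPa.
σ'_f = 125.42 > σ'_p = 106 kPa, so the stress path crosses the preconsolidation pressure — recompression up to σ'_p, then virgin compression beyond:
S_c = H/(1+e₀)·[C_r·log₁₀(σ'_p/σ'_0) + C_c·log₁₀(σ'_f/σ'_p)]
    = 6.3/2.12 × [0.023×log₁₀(106/53.917) + 0.33×log₁₀(125.42/106)]
    = 2.9717 × [0.0067523 + 0.02411] = 0.09171 m

S_c ≈ 91.7 mm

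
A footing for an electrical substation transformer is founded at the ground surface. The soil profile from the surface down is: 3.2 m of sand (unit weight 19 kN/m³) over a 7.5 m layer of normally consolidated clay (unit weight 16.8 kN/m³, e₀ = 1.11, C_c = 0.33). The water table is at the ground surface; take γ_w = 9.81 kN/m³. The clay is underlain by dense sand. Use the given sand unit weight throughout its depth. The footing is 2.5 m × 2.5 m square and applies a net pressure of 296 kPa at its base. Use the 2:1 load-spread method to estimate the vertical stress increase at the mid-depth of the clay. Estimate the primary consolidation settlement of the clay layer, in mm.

S_c ≈ 161 mm

Mid-depth of clay below the ground surface: z = 3.2 + 7.5/2 = 6.95 m.
Total vertical stress at mid-clay: σ_v = 19×3.2 + 16.8×3.75 = 123.8 kPa.
Pore pressure: u = 9.81×(6.95 − 0) = 68.18 kPa.
Initial effective stress: σ'_0 = σ_v − u = 123.8 − 68.18 = 55.62 kPa.
Stress increase at mid-clay by the 2:1 spreading method:
Δσ = qBL/((B+z)(L+z)) = 296×2.5×2.5/((2.5+6.95)(2.5+6.95)) = 20.716 kPa
Final effective stress: σ'_f = σ'_0 + Δσ = 55.62 + 20.716 = 76.336 kPa.
Normally consolidated clay, so the full stress increment lies on the virgin compression line:
S_c = C_c·H/(1+e₀)·log₁₀(σ'_f/σ'_0) = 0.33×7.5/(1+1.11)×log₁₀(76.336/55.62)
    = 1.173 × 0.1375 = 0.1613 m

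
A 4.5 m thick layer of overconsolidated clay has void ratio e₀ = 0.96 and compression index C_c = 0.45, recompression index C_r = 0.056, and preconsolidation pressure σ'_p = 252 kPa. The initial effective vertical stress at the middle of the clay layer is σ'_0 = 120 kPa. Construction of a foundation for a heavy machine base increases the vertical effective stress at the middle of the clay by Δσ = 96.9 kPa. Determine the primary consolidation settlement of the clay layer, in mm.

S_c ≈ 33.1 mm

Final effective stress: σ'_f = 120 + 96.9 = 216.9 kPa.
σ'_f = 216.9 ≤ σ'_p = 252 kPa, so the clay remains overconsolidated and only the recompression index applies:
S_c = C_r·H/(1+e₀)·log₁₀(σ'_f/σ'_0) = 0.056×4.5/1.96×log₁₀(216.9/120)
    = 0.12857 × 0.25708 = 0.03305 m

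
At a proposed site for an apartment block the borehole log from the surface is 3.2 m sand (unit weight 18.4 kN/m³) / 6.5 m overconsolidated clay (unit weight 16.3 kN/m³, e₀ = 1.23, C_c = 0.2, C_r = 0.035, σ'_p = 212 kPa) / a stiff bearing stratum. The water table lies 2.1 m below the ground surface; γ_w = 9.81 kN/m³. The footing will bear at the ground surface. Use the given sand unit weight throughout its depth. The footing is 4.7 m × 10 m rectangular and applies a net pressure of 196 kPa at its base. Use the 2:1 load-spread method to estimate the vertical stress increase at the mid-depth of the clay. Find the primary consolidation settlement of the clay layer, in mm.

Mid-depth of clay below the ground surface: z = 3.2 + 6.5/2 = 6.45 m.
Total vertical stress at mid-clay: σ_v = 18.4×3.2 + 16.3×3.25 = 111.85 kPa.
Pore pressure: u = 9.81×(6.45 − 2.1) = 42.673 kPa.
Initial effective stress: σ'_0 = σ_v − u = 111.85 − 42.673 = 69.177 kPa.
Stress increase at mid-clay by the 2:1 spreading method:
Δσ = qBL/((B+z)(L+z)) = 196×4.7×10/((4.7+6.45)(10+6.45)) = 50.224 kPa
Final effective stress: σ'_f = 69.177 + 50.224 = 119.4 kPa.
σ'_f = 119.4 ≤ σ'_p = 212 kPa, so the clay remains overconsolidated and only the recompression index applies:
S_c = C_r·H/(1+e₀)·log₁₀(σ'_f/σ'_0) = 0.035×6.5/2.23×log₁₀(119.4/69.177)
    = 0.10202 × 0.23704 = 0.02418 m

S_c ≈ 24.2 mm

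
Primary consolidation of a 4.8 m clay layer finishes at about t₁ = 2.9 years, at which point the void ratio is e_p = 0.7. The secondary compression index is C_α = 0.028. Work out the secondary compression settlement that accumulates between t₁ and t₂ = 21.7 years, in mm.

S_s ≈ 69.1 mm

Secondary compression: S_s = C_α·H/(1+e_p)·log₁₀(t₂/t₁)
S_s = 0.028×4.8/(1+0.7)×log₁₀(21.7/2.9)
    = 0.07906 × 0.8741 = 0.0691 m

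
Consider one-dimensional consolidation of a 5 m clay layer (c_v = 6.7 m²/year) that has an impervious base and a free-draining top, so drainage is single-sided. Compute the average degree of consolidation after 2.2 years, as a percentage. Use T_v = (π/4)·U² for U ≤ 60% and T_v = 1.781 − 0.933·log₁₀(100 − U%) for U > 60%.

Drainage path length: H_d = H = 5 m (single drainage).
T_v = c_v·t/H_d² = 6.7×2.2/5² = 0.5896.
T_v = 0.5896 corresponds to the U > 60% branch:
U = 1 − 10^((1.781 − T_v)/0.933)/100 = 0.8108

U ≈ 81.1 %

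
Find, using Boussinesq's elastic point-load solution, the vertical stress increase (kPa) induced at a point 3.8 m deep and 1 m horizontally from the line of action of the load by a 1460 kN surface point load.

Δσ_z ≈ 40.8 kPa

Boussinesq vertical stress below a point load on an elastic half-space:
Δσ_z = 3P/(2πz²) · [1 + (r/z)²]^(−5/2)
r/z = 1/3.8 = 0.26316; [1+(r/z)²]^(−5/2) = 0.84586.
Δσ_z = 3×1460/(2π×3.8²) × 0.84586 = 48.276 × 0.84586 = 40.83 kPa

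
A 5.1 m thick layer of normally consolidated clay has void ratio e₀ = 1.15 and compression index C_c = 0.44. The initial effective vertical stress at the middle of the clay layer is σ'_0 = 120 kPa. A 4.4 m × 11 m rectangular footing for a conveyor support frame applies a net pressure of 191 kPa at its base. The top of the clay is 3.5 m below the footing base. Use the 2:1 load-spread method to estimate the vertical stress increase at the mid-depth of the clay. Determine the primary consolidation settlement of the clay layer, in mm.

S_c ≈ 163 mm

Mid-depth of clay below the footing base: z = 3.5 + 5.1/2 = 6.05 m.
Stress increase at mid-clay by the 2:1 spreading method:
Δσ = qBL/((B+z)(L+z)) = 191×4.4×11/((4.4+6.05)(11+6.05)) = 51.885 kPa
Final effective stress: σ'_f = σ'_0 + Δσ = 120 + 51.885 = 171.88 kPa.
Normally consolidated clay, so the full stress increment lies on the virgin compression line:
S_c = C_c·H/(1+e₀)·log₁₀(σ'_f/σ'_0) = 0.44×5.1/(1+1.15)×log₁₀(171.88/120)
    = 1.0437 × 0.15604 = 0.1629 m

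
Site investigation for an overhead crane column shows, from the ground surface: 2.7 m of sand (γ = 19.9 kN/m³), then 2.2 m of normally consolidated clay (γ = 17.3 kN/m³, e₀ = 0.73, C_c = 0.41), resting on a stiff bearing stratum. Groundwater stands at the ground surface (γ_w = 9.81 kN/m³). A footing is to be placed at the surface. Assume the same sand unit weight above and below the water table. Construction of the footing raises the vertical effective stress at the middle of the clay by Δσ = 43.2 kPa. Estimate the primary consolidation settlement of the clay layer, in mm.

Mid-depth of clay below the ground surface: z = 2.7 + 2.2/2 = 3.8 m.
Total vertical stress at mid-clay: σ_v = 19.9×2.7 + 17.3×1.1 = 72.76 kPa.
Pore pressure: u = 9.81×(3.8 − 0) = 37.278 kPa.
Initial effective stress: σ'_0 = σ_v − u = 72.76 − 37.278 = 35.482 kPa.
Final effective stress: σ'_f = σ'_0 + Δσ = 35.482 + 43.2 = 78.682 kPa.
Normally consolidated clay, so the full stress increment lies on the virgin compression line:
S_c = C_c·H/(1+e₀)·log₁₀(σ'_f/σ'_0) = 0.41×2.2/(1+0.73)×log₁₀(78.682/35.482)
    = 0.52139 × 0.34587 = 0.1803 m

S_c ≈ 180 mm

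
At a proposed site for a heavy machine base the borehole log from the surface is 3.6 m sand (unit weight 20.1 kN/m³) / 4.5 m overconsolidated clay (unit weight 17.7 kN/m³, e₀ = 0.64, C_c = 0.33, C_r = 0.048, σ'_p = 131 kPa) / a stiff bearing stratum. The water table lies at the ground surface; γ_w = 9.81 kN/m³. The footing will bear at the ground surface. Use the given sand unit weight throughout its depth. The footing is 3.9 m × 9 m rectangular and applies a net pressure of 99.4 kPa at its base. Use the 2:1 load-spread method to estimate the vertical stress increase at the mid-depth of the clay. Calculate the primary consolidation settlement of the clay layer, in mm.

Mid-depth of clay below the ground surface: z = 3.6 + 4.5/2 = 5.85 m.
Total vertical stress at mid-clay: σ_v = 20.1×3.6 + 17.7×2.25 = 112.19 kPa.
Pore pressure: u = 9.81×(5.85 − 0) = 57.389 kPa.
Initial effective stress: σ'_0 = σ_v − u = 112.19 − 57.389 = 54.801 kPa.
Stress increase at mid-clay by the 2:1 spreading method:
Δσ = qBL/((B+z)(L+z)) = 99.4×3.9×9/((3.9+5.85)(9+5.85)) = 24.097 kPa
Final effective stress: σ'_f = 54.801 + 24.097 = 78.898 kPa.
σ'_f = 78.898 ≤ σ'_p = 131 kPa, so the clay remains overconsolidated and only the recompression index applies:
S_c = C_r·H/(1+e₀)·log₁₀(σ'_f/σ'_0) = 0.048×4.5/1.64×log₁₀(78.898/54.801)
    = 0.13171 × 0.15828 = 0.02085 m

S_c ≈ 20.8 mm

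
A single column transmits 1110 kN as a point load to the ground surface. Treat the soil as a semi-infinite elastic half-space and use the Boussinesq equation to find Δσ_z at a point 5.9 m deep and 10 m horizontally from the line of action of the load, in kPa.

Δσ_z ≈ 0.516 kPa

Boussinesq vertical stress below a point load on an elastic half-space:
Δσ_z = 3P/(2πz²) · [1 + (r/z)²]^(−5/2)
r/z = 10/5.9 = 1.6949; [1+(r/z)²]^(−5/2) = 0.033881.
Δσ_z = 3×1110/(2π×5.9²) × 0.033881 = 15.225 × 0.033881 = 0.5158 kPa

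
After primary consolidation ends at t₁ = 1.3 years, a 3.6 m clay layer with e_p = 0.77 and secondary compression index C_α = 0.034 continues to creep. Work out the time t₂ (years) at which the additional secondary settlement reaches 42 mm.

S_s = C_α·H/(1+e_p)·log₁₀(t₂/t₁) ⇒ log₁₀(t₂/t₁) = S_s·(1+e_p)/(C_α·H).
log₁₀(t₂/t₁) = 0.042 × (1+0.77) / (0.034×3.6) = 0.6074
t₂ = t₁ × 10^0.6074 = 1.3 × 4.049 = 5.264 years

t₂ ≈ 5.26 years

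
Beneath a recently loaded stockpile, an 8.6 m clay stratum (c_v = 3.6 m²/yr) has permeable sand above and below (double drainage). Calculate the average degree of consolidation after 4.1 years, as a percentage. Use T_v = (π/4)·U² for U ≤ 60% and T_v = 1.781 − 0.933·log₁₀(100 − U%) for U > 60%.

U ≈ 88.7 %

Drainage path length: H_d = H/2 = 4.3 m (double drainage).
T_v = c_v·t/H_d² = 3.6×4.1/4.3² = 0.79827.
T_v = 0.79827 corresponds to the U > 60% branch:
U = 1 − 10^((1.781 − T_v)/0.933)/100 = 0.8869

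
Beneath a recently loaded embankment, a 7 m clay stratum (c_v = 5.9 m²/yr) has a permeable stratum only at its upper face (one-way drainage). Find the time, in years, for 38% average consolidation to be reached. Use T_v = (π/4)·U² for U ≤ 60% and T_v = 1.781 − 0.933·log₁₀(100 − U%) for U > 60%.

Drainage path length: H_d = H = 7 m (single drainage).
U ≤ 60%: T_v = (π/4)·U² = (π/4)×0.38² = 0.11341.
t = T_v·H_d²/c_v = 0.11341×7²/5.9 = 0.9419 years.

t ≈ 0.942 years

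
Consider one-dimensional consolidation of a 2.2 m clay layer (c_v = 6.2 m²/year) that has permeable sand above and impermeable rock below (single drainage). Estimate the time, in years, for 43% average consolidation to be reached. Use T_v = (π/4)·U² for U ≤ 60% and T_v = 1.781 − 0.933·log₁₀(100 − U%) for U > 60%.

Drainage path length: H_d = H = 2.2 m (single drainage).
U ≤ 60%: T_v = (π/4)·U² = (π/4)×0.43² = 0.14522.
t = T_v·H_d²/c_v = 0.14522×2.2²/6.2 = 0.1134 years.

t ≈ 0.113 years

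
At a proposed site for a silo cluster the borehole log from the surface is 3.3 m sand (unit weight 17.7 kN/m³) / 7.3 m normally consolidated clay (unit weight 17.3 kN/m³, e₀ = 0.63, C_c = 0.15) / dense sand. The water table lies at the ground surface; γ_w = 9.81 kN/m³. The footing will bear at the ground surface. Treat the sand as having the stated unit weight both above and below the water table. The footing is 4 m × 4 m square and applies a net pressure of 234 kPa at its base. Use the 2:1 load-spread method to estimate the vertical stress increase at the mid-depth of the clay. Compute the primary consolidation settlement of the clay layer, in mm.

Mid-depth of clay below the ground surface: z = 3.3 + 7.3/2 = 6.95 m.
Total vertical stress at mid-clay: σ_v = 17.7×3.3 + 17.3×3.65 = 121.56 kPa.
Pore pressure: u = 9.81×(6.95 − 0) = 68.18 kPa.
Initial effective stress: σ'_0 = σ_v − u = 121.56 − 68.18 = 53.38 kPa.
Stress increase at mid-clay by the 2:1 spreading method:
Δσ = qBL/((B+z)(L+z)) = 234×4×4/((4+6.95)(4+6.95)) = 31.225 kPa
Final effective stress: σ'_f = σ'_0 + Δσ = 53.38 + 31.225 = 84.605 kPa.
Normally consolidated clay, so the full stress increment lies on the virgin compression line:
S_c = C_c·H/(1+e₀)·log₁₀(σ'_f/σ'_0) = 0.15×7.3/(1+0.63)×log₁₀(84.605/53.38)
    = 0.67178 × 0.20002 = 0.1344 m

S_c ≈ 134 mm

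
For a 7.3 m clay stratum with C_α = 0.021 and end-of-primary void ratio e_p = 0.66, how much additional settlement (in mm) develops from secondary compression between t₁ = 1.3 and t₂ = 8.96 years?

Secondary compression: S_s = C_α·H/(1+e_p)·log₁₀(t₂/t₁)
S_s = 0.021×7.3/(1+0.66)×log₁₀(8.96/1.3)
    = 0.09235 × 0.8384 = 0.07742 m

S_s ≈ 77.4 mm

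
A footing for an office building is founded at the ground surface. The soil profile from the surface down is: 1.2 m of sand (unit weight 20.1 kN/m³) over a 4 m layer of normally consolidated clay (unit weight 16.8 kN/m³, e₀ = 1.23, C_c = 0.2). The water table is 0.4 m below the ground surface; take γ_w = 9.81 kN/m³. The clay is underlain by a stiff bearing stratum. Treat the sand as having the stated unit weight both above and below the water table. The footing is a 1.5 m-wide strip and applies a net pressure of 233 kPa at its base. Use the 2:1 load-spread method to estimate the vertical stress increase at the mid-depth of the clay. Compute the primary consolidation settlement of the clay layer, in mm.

Mid-depth of clay below the ground surface: z = 1.2 + 4/2 = 3.2 m.
Total vertical stress at mid-clay: σ_v = 20.1×1.2 + 16.8×2 = 57.72 kPa.
Pore pressure: u = 9.81×(3.2 − 0.4) = 27.468 kPa.
Initial effective stress: σ'_0 = σ_v − u = 57.72 − 27.468 = 30.252 kPa.
Stress increase at mid-clay by the 2:1 spreading method:
Δσ = qB/(B+z) = 233×1.5/(1.5+3.2) = 74.362 kPa
Final effective stress: σ'_f = σ'_0 + Δσ = 30.252 + 74.362 = 104.61 kPa.
Normally consolidated clay, so the full stress increment lies on the virgin compression line:
S_c = C_c·H/(1+e₀)·log₁₀(σ'_f/σ'_0) = 0.2×4/(1+1.23)×log₁₀(104.61/30.252)
    = 0.35874 × 0.53882 = 0.1933 m

S_c ≈ 193 mm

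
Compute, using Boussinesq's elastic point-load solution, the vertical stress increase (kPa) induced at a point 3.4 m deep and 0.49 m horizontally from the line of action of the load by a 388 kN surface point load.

Δσ_z ≈ 15.2 kPa

Boussinesq vertical stress below a point load on an elastic half-space:
Δσ_z = 3P/(2πz²) · [1 + (r/z)²]^(−5/2)
r/z = 0.49/3.4 = 0.14412; [1+(r/z)²]^(−5/2) = 0.94991.
Δσ_z = 3×388/(2π×3.4²) × 0.94991 = 16.026 × 0.94991 = 15.22 kPa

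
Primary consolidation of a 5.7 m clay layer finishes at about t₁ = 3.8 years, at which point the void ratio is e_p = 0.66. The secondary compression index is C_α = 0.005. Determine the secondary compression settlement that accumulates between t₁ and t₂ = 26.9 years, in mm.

Secondary compression: S_s = C_α·H/(1+e_p)·log₁₀(t₂/t₁)
S_s = 0.005×5.7/(1+0.66)×log₁₀(26.9/3.8)
    = 0.01717 × 0.85 = 0.01459 m

S_s ≈ 14.6 mm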